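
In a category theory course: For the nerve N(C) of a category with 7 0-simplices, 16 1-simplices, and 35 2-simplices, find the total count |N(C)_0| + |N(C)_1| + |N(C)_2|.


The 2-skeleton of the nerve N(C) consists of simplices in dimensions 0, 1, 2:
  |N(C)_0| = 7 (objects)
  |N(C)_1| = 16 (morphisms)
  |N(C)_2| = 35 (composable pairs)
Total = 7 + 16 + 35 = 58

58


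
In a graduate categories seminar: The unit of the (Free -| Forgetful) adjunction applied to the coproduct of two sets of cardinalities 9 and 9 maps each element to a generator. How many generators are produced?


The unit eta_X: X -> U(F(X)) of the Free-Forgetful adjunction
maps each element of X to a generator of F(X). For X = S + T (disjoint
union in Set), |S + T| = |S| + |T|.
Total mappings = 9 + 9 = 18.

18


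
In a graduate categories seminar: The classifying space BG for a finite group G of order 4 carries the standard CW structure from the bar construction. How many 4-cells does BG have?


In the bar-construction CW model of BG, the n-cells are indexed by
n-tuples [g_1|...|g_n] of non-identity elements of G (degenerate
simplices with some g_i = e do not contribute cells), so there are
(|G| - 1)^n n-cells.
For dim = 4 with |G| = 4:
cells = (4 - 1)^4 = 3^4 = 81

81


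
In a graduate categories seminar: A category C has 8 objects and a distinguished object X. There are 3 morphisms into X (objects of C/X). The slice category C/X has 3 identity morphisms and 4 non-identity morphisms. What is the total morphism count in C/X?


In the slice category C/X, objects are morphisms to X.
Identity morphisms: 3 (one per object of C/X).
Non-identity morphisms: 4.
Total = 3 + 4 = 7

7


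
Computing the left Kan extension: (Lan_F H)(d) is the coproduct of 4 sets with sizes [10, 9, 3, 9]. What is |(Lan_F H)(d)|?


Pointwise, the left Kan extension (Lan_F H)(d) is the colimit, indexed
by the comma category (F downarrow d), of H composed with the
projection (F downarrow d) -> C. Here that colimit is given
as a coproduct (disjoint union) of sets, so its cardinality is the
sum of the sizes of the summands.
Coproduct of sets with sizes: 10 + 9 + 3 + 9
= 31

31


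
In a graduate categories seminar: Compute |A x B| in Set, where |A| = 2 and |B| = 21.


In Set, the product A x B is the Cartesian product.
By the universal property, |A x B| = |A| * |B|.
|A x B| = 2 * 21 = 42

42


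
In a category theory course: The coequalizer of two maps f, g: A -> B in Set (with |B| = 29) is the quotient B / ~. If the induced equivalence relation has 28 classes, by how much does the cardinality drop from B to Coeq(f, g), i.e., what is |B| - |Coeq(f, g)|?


The coequalizer Coeq(f, g) = B / ~ has one element per equivalence class.
|B| = 29, |Coeq(f, g)| = 28.
|B| - |Coeq(f, g)| = 29 - 28 = 1.

1


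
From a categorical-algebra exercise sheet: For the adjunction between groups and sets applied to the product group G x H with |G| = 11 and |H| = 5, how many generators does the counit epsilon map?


The counit epsilon_K: F(U(K)) -> K of the Free-Forgetful adjunction
maps |K| generators of F(U(K)) into K. For K = G x H (the product group),
|G x H| = |G| * |H|.
Total generators mapped = 11 * 5 = 55.

55


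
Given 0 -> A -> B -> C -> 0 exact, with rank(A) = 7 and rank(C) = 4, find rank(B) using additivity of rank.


For a short exact sequence 0 -> A -> B -> C -> 0,
rank is additive: rank(B) = rank(A) + rank(C).
rank(B) = 7 + 4 = 11

11


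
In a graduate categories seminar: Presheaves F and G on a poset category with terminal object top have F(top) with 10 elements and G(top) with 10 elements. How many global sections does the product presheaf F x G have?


Global sections of a presheaf on a poset with terminal top satisfy
Gamma(H) ~ H(top). Presheaves admit pointwise products, so
(F x G)(top) = F(top) x G(top) (Cartesian product).
|Gamma(F x G)| = |F(top)| * |G(top)| = 10 * 10 = 100.

100


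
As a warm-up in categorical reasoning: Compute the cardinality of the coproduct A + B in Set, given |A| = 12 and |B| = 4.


In Set, the coproduct A + B is the disjoint union.
|A + B| = |A| + |B| = 12 + 4 = 16

16


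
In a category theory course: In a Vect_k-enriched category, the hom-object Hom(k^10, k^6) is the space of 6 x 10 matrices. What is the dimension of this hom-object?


In Vect-enriched categories, Hom(k^n, k^m) is the space of m x n matrices.
dim(Hom(k^10, k^6)) = 6 * 10 = 60

60


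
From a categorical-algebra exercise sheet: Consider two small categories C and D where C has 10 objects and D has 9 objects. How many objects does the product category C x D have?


The product category C x D has objects that are pairs (c, d).
Number of pairs = |Ob(C)| * |Ob(D)| = 10 * 9 = 90

90


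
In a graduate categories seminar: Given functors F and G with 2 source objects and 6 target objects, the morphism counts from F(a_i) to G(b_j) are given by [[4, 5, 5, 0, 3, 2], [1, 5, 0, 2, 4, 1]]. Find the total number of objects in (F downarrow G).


Objects of (F downarrow G) are triples (a, b, h: F(a)->G(b)).
The count equals the sum of all entries in the hom-matrix.
sum(row 0) = 19
sum(row 1) = 13
Grand total = 32

32


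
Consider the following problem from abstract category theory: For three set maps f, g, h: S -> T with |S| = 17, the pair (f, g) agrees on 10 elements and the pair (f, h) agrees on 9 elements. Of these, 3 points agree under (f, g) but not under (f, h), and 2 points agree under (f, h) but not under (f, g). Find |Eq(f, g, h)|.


Eq(f, g, h) is the triple-agreement set: points in S where all three
maps take the same value. Using inclusion-exclusion on the pairwise data:
Pair (f, g) agrees on 10 points; pair (f, h) on 9 points.
Points agreeing under (f, g) but not (f, h) = 3; under (f, h) but not (f, g) = 2.
Triple-agreement = agreement-in-(f, g) minus points that agree under (f, g) but not (f, h):
|Eq(f, g, h)| = 10 - 3 = 7
(cross-check via (f, h): 9 - 2 = 7.)

7


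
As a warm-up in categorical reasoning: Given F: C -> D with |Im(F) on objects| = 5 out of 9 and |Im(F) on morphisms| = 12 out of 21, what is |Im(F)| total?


The image of F consists of distinct objects and distinct morphisms.
|Im(F)| on objects = 5
|Im(F)| on morphisms = 12
Total image cardinality = 5 + 12 = 17

17


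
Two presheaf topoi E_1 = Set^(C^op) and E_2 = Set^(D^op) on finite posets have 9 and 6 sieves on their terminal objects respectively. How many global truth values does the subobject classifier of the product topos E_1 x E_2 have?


In a product of presheaf topoi E_1 x E_2, the subobject classifier
is Omega = Omega_1 x Omega_2 (componentwise), so
|Omega(top)| = |Omega_1(top_1)| * |Omega_2(top_2)|.
= 9 * 6 = 54.

54


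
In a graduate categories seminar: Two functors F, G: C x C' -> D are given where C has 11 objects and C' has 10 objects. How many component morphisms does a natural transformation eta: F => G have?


A natural transformation eta: F => G assigns one component morphism per
object of the domain category.
The domain is the product category C x C', so
|Ob(C x C')| = |Ob(C)| * |Ob(C')| = 11 * 10 = 110.
Therefore eta has 110 component morphisms.

110


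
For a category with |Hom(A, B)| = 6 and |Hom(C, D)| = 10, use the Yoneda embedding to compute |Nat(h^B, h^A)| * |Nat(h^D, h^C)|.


By the Yoneda lemma, Nat(h^B, h^A) is isomorphic to Hom(A, B),
so |Nat(h^B, h^A)| = |Hom(A, B)| and |Nat(h^D, h^C)| = |Hom(C, D)|.
|Hom(A, B)| = 6, |Hom(C, D)| = 10.
|Nat(h^B, h^A) x Nat(h^D, h^C)| = 6 * 10 = 60

60


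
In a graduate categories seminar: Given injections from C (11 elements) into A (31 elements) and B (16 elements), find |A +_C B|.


The pushout A +_C B identifies the images of C in A and B.
|A +_C B| = |A| + |B| - |C| (for injections).
= 31 + 16 - 11 = 36

36


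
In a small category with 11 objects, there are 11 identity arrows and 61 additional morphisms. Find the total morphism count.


Each object has an identity morphism, giving 11 identities.
Adding the 61 non-identity morphisms:
Total = 11 + 61 = 72

72


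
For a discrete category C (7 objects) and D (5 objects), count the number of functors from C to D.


A functor from a discrete category C to D is determined by
where each object maps. Each of the 7 objects of C can map
to any of the 5 objects of D independently.
Number of functors = 5^7 = 78125

78125


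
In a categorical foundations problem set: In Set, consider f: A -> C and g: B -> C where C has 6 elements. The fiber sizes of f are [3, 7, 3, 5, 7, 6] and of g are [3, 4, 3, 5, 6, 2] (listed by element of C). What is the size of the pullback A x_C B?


The pullback A x_C B consists of pairs (a, b) with f(a) = g(b).
For each element c in C, the fiber product has |f^-1(c)| * |g^-1(c)| elements.
Summing over C: 3 * 3 + 7 * 4 + 3 * 3 + 5 * 5 + 7 * 6 + 6 * 2
= 9 + 28 + 9 + 25 + 42 + 12 = 125

125


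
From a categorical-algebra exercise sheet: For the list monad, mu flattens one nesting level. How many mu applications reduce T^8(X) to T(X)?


Each application of mu: T^2 -> T removes one layer of nesting.
Starting at depth 8 (i.e., T^8(X)), we need to reach T(X).
Number of mu applications = 8 - 1 = 7

7


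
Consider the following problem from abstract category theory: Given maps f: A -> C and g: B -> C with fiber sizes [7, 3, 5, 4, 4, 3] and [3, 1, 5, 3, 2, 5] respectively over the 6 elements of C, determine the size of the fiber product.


The pullback A x_C B consists of pairs (a, b) with f(a) = g(b).
For each element c in C, the fiber product has |f^-1(c)| * |g^-1(c)| elements.
Summing over C: 7 * 3 + 3 * 1 + 5 * 5 + 4 * 3 + 4 * 2 + 3 * 5
= 21 + 3 + 25 + 12 + 8 + 15 = 84

84


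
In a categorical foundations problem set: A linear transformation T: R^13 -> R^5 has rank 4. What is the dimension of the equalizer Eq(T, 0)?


The equalizer of f and the zero map is ker(f).
By the rank-nullity theorem: dim(ker(f)) = dim(domain) - rank(f).
dim(ker(f)) = 13 - 4 = 9

9


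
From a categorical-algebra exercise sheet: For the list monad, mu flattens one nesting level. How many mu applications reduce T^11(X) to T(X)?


Each application of mu: T^2 -> T removes one layer of nesting.
Starting at depth 11 (i.e., T^11(X)), we need to reach T(X).
Number of mu applications = 11 - 1 = 10

10


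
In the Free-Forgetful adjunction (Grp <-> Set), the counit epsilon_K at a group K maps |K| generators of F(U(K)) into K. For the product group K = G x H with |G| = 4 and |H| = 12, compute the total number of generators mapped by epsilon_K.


The counit epsilon_K: F(U(K)) -> K of the Free-Forgetful adjunction
maps |K| generators of F(U(K)) into K. For K = G x H (the product group),
|G x H| = |G| * |H|.
Total generators mapped = 4 * 12 = 48.

48


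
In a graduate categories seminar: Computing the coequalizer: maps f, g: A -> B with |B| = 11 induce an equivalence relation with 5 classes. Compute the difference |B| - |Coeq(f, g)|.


The coequalizer Coeq(f, g) = B / ~ has one element per equivalence class.
|B| = 11, |Coeq(f, g)| = 5.
|B| - |Coeq(f, g)| = 11 - 5 = 6.

6


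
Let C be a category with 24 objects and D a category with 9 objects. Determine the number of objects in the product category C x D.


The product category C x D has objects that are pairs (c, d).
Number of pairs = |Ob(C)| * |Ob(D)| = 24 * 9 = 216

216


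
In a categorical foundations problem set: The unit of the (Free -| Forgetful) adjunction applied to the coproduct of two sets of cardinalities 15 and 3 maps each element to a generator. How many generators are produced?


The unit eta_X: X -> U(F(X)) of the Free-Forgetful adjunction
maps each element of X to a generator of F(X). For X = S + T (disjoint
union in Set), |S + T| = |S| + |T|.
Total mappings = 15 + 3 = 18.

18


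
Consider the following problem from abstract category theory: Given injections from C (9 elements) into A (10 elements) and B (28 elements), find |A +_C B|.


The pushout A +_C B identifies the images of C in A and B.
|A +_C B| = |A| + |B| - |C| (for injections).
= 10 + 28 - 9 = 29

29


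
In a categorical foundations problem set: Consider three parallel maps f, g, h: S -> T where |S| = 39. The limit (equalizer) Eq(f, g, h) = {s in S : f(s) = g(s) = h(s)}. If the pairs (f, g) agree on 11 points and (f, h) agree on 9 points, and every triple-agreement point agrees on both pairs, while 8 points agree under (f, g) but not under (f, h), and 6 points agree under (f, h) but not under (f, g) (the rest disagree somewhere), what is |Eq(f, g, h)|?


Eq(f, g, h) is the triple-agreement set: points in S where all three
maps take the same value. Using inclusion-exclusion on the pairwise data:
Pair (f, g) agrees on 11 points; pair (f, h) on 9 points.
Points agreeing under (f, g) but not (f, h) = 8; under (f, h) but not (f, g) = 6.
Triple-agreement = agreement-in-(f, g) minus points that agree under (f, g) but not (f, h):
|Eq(f, g, h)| = 11 - 8 = 3
(cross-check via (f, h): 9 - 6 = 3.)

3


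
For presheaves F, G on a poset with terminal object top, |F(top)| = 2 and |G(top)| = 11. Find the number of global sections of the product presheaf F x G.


Global sections of a presheaf on a poset with terminal top satisfy
Gamma(H) ~ H(top). Presheaves admit pointwise products, so
(F x G)(top) = F(top) x G(top) (Cartesian product).
|Gamma(F x G)| = |F(top)| * |G(top)| = 2 * 11 = 22.

22


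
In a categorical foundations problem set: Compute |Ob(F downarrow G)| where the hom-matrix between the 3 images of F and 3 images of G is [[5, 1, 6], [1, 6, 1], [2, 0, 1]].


Objects of (F downarrow G) are triples (a, b, h: F(a)->G(b)).
The count equals the sum of all entries in the hom-matrix.
sum(row 0) = 12
sum(row 1) = 8
sum(row 2) = 3
Grand total = 23

23


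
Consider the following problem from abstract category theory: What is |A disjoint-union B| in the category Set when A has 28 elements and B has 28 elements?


In Set, the coproduct A + B is the disjoint union.
|A + B| = |A| + |B| = 28 + 28 = 56

56


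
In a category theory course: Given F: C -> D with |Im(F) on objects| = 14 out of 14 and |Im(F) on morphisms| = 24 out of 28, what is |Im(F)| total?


The image of F consists of distinct objects and distinct morphisms.
|Im(F)| on objects = 14
|Im(F)| on morphisms = 24
Total image cardinality = 14 + 24 = 38

38


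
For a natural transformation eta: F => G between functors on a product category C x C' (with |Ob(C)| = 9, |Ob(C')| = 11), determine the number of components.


A natural transformation eta: F => G assigns one component morphism per
object of the domain category.
The domain is the product category C x C', so
|Ob(C x C')| = |Ob(C)| * |Ob(C')| = 9 * 11 = 99.
Therefore eta has 99 component morphisms.

99


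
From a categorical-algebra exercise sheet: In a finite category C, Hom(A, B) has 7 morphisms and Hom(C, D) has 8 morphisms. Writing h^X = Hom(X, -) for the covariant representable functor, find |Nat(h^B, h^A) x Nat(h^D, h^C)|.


By the Yoneda lemma, Nat(h^B, h^A) is isomorphic to Hom(A, B),
so |Nat(h^B, h^A)| = |Hom(A, B)| and |Nat(h^D, h^C)| = |Hom(C, D)|.
|Hom(A, B)| = 7, |Hom(C, D)| = 8.
|Nat(h^B, h^A) x Nat(h^D, h^C)| = 7 * 8 = 56

56


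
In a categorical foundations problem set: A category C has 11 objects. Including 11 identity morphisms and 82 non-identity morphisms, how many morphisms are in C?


Each object has an identity morphism, giving 11 identities.
Adding the 82 non-identity morphisms:
Total = 11 + 82 = 93

93


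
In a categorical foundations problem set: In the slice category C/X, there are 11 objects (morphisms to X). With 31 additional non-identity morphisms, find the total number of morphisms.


In the slice category C/X, objects are morphisms to X.
Identity morphisms: 11 (one per object of C/X).
Non-identity morphisms: 31.
Total = 11 + 31 = 42

42


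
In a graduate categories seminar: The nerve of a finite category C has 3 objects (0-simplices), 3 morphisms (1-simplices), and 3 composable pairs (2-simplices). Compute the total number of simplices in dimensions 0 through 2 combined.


The 2-skeleton of the nerve N(C) consists of simplices in dimensions 0, 1, 2:
  |N(C)_0| = 3 (objects)
  |N(C)_1| = 3 (morphisms)
  |N(C)_2| = 3 (composable pairs)
Total = 3 + 3 + 3 = 9

9


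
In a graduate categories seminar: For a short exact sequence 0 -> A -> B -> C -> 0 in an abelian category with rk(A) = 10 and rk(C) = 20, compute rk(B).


For a short exact sequence 0 -> A -> B -> C -> 0,
rank is additive: rank(B) = rank(A) + rank(C).
rank(B) = 10 + 20 = 30

30


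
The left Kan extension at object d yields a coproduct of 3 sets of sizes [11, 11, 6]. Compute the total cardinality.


Pointwise, the left Kan extension (Lan_F H)(d) is the colimit, indexed
by the comma category (F downarrow d), of H composed with the
projection (F downarrow d) -> C. Here that colimit is given
as a coproduct (disjoint union) of sets, so its cardinality is the
sum of the sizes of the summands.
Coproduct of sets with sizes: 11 + 11 + 6
= 28

28


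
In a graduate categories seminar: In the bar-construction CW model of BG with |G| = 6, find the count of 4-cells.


In the bar-construction CW model of BG, the n-cells are indexed by
n-tuples [g_1|...|g_n] of non-identity elements of G (degenerate
simplices with some g_i = e do not contribute cells), so there are
(|G| - 1)^n n-cells.
For dim = 4 with |G| = 6:
cells = (6 - 1)^4 = 5^4 = 625

625


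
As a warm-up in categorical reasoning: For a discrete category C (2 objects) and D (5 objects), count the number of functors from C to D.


A functor from a discrete category C to D is determined by
where each object maps. Each of the 2 objects of C can map
to any of the 5 objects of D independently.
Number of functors = 5^2 = 25

25


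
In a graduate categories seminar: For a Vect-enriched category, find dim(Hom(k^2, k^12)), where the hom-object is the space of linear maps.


In Vect-enriched categories, Hom(k^n, k^m) is the space of m x n matrices.
dim(Hom(k^2, k^12)) = 12 * 2 = 24

24


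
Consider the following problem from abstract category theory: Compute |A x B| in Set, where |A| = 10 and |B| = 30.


In Set, the product A x B is the Cartesian product.
By the universal property, |A x B| = |A| * |B|.
|A x B| = 10 * 30 = 300

300


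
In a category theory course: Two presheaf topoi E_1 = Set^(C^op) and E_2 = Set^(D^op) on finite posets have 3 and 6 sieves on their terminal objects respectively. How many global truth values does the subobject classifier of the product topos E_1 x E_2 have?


In a product of presheaf topoi E_1 x E_2, the subobject classifier
is Omega = Omega_1 x Omega_2 (componentwise), so
|Omega(top)| = |Omega_1(top_1)| * |Omega_2(top_2)|.
= 3 * 6 = 18.

18


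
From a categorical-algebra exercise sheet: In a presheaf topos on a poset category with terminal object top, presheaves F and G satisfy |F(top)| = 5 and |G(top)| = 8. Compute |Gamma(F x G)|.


Global sections of a presheaf on a poset with terminal top satisfy
Gamma(H) ~ H(top). Presheaves admit pointwise products, so
(F x G)(top) = F(top) x G(top) (Cartesian product).
|Gamma(F x G)| = |F(top)| * |G(top)| = 5 * 8 = 40.

40


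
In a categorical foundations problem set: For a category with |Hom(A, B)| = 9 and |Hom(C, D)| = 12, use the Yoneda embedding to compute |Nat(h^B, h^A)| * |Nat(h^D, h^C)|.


By the Yoneda lemma, Nat(h^B, h^A) is isomorphic to Hom(A, B),
so |Nat(h^B, h^A)| = |Hom(A, B)| and |Nat(h^D, h^C)| = |Hom(C, D)|.
|Hom(A, B)| = 9, |Hom(C, D)| = 12.
|Nat(h^B, h^A) x Nat(h^D, h^C)| = 9 * 12 = 108

108


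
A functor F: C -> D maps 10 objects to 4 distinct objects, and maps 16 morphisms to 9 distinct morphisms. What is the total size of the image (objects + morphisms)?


The image of F consists of distinct objects and distinct morphisms.
|Im(F)| on objects = 4
|Im(F)| on morphisms = 9
Total image cardinality = 4 + 9 = 13

13


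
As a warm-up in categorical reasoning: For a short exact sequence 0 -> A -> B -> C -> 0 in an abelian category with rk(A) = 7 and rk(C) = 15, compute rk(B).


For a short exact sequence 0 -> A -> B -> C -> 0,
rank is additive: rank(B) = rank(A) + rank(C).
rank(B) = 7 + 15 = 22

22


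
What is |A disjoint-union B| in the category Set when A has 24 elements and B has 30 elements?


In Set, the coproduct A + B is the disjoint union.
|A + B| = |A| + |B| = 24 + 30 = 54

54


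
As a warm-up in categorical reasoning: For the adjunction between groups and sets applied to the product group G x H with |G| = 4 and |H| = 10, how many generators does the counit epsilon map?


The counit epsilon_K: F(U(K)) -> K of the Free-Forgetful adjunction
maps |K| generators of F(U(K)) into K. For K = G x H (the product group),
|G x H| = |G| * |H|.
Total generators mapped = 4 * 10 = 40.

40


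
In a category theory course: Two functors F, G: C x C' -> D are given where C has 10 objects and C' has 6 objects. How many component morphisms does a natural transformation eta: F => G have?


A natural transformation eta: F => G assigns one component morphism per
object of the domain category.
The domain is the product category C x C', so
|Ob(C x C')| = |Ob(C)| * |Ob(C')| = 10 * 6 = 60.
Therefore eta has 60 component morphisms.

60


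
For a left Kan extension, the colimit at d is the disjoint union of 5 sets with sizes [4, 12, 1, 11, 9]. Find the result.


Pointwise, the left Kan extension (Lan_F H)(d) is the colimit, indexed
by the comma category (F downarrow d), of H composed with the
projection (F downarrow d) -> C. Here that colimit is given
as a coproduct (disjoint union) of sets, so its cardinality is the
sum of the sizes of the summands.
Coproduct of sets with sizes: 4 + 12 + 1 + 11 + 9
= 37

37


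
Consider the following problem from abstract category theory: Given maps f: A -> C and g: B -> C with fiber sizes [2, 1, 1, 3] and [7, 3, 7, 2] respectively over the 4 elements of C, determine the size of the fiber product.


The pullback A x_C B consists of pairs (a, b) with f(a) = g(b).
For each element c in C, the fiber product has |f^-1(c)| * |g^-1(c)| elements.
Summing over C: 2 * 7 + 1 * 3 + 1 * 7 + 3 * 2
= 14 + 3 + 7 + 6 = 30

30


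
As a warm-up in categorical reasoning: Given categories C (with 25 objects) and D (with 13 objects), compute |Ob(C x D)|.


The product category C x D has objects that are pairs (c, d).
Number of pairs = |Ob(C)| * |Ob(D)| = 25 * 13 = 325

325


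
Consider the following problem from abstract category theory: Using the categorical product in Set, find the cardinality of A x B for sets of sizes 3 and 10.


In Set, the product A x B is the Cartesian product.
By the universal property, |A x B| = |A| * |B|.
|A x B| = 3 * 10 = 30

30


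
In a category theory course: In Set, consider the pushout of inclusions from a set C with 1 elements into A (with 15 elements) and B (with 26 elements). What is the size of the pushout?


The pushout A +_C B identifies the images of C in A and B.
|A +_C B| = |A| + |B| - |C| (for injections).
= 15 + 26 - 1 = 40

40


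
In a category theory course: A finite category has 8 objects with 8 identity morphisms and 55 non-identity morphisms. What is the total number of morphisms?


Each object has an identity morphism, giving 8 identities.
Adding the 55 non-identity morphisms:
Total = 8 + 55 = 63

63


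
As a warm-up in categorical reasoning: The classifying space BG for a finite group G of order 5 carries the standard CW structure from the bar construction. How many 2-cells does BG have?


In the bar-construction CW model of BG, the n-cells are indexed by
n-tuples [g_1|...|g_n] of non-identity elements of G (degenerate
simplices with some g_i = e do not contribute cells), so there are
(|G| - 1)^n n-cells.
For dim = 2 with |G| = 5:
cells = (5 - 1)^2 = 4^2 = 16

16


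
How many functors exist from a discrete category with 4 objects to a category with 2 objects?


A functor from a discrete category C to D is determined by
where each object maps. Each of the 4 objects of C can map
to any of the 2 objects of D independently.
Number of functors = 2^4 = 16

16


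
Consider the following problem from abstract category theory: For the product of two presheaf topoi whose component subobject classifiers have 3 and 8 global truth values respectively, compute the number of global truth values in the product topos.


In a product of presheaf topoi E_1 x E_2, the subobject classifier
is Omega = Omega_1 x Omega_2 (componentwise), so
|Omega(top)| = |Omega_1(top_1)| * |Omega_2(top_2)|.
= 3 * 8 = 24.

24


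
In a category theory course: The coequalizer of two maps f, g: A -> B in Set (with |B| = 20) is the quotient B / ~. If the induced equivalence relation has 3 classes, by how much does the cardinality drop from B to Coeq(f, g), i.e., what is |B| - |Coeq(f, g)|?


The coequalizer Coeq(f, g) = B / ~ has one element per equivalence class.
|B| = 20, |Coeq(f, g)| = 3.
|B| - |Coeq(f, g)| = 20 - 3 = 17.

17


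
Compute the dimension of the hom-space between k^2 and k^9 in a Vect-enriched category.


In Vect-enriched categories, Hom(k^n, k^m) is the space of m x n matrices.
dim(Hom(k^2, k^9)) = 9 * 2 = 18

18


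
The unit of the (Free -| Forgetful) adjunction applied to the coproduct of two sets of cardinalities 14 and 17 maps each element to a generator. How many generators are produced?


The unit eta_X: X -> U(F(X)) of the Free-Forgetful adjunction
maps each element of X to a generator of F(X). For X = S + T (disjoint
union in Set), |S + T| = |S| + |T|.
Total mappings = 14 + 17 = 31.

31


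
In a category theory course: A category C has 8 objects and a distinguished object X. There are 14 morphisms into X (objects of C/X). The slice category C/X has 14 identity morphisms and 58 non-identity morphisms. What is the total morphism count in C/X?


In the slice category C/X, objects are morphisms to X.
Identity morphisms: 14 (one per object of C/X).
Non-identity morphisms: 58.
Total = 14 + 58 = 72

72


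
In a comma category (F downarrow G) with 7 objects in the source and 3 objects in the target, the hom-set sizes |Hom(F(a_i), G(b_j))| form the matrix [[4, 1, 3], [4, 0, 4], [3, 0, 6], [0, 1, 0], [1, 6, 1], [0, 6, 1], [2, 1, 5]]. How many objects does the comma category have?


Objects of (F downarrow G) are triples (a, b, h: F(a)->G(b)).
The count equals the sum of all entries in the hom-matrix.
sum(row 0) = 8
sum(row 1) = 8
sum(row 2) = 9
sum(row 3) = 1
sum(row 4) = 8
sum(row 5) = 7
sum(row 6) = 8
Grand total = 49

49


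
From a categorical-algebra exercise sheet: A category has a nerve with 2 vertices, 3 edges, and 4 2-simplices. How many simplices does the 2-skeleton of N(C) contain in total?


The 2-skeleton of the nerve N(C) consists of simplices in dimensions 0, 1, 2:
  |N(C)_0| = 2 (objects)
  |N(C)_1| = 3 (morphisms)
  |N(C)_2| = 4 (composable pairs)
Total = 2 + 3 + 4 = 9

9


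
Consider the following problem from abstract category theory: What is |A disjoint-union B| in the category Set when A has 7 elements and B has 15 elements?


In Set, the coproduct A + B is the disjoint union.
|A + B| = |A| + |B| = 7 + 15 = 22

22


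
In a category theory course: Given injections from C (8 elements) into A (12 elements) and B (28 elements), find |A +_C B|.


The pushout A +_C B identifies the images of C in A and B.
|A +_C B| = |A| + |B| - |C| (for injections).
= 12 + 28 - 8 = 32

32


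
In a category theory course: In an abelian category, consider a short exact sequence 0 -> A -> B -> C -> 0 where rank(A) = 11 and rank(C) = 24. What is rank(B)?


For a short exact sequence 0 -> A -> B -> C -> 0,
rank is additive: rank(B) = rank(A) + rank(C).
rank(B) = 11 + 24 = 35

35


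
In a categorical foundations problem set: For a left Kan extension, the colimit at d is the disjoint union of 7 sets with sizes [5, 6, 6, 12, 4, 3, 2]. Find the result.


Pointwise, the left Kan extension (Lan_F H)(d) is the colimit, indexed
by the comma category (F downarrow d), of H composed with the
projection (F downarrow d) -> C. Here that colimit is given
as a coproduct (disjoint union) of sets, so its cardinality is the
sum of the sizes of the summands.
Coproduct of sets with sizes: 5 + 6 + 6 + 12 + 4 + 3 + 2
= 38

38


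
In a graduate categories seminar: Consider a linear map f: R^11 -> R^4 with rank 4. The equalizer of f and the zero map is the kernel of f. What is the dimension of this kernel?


The equalizer of f and the zero map is ker(f).
By the rank-nullity theorem: dim(ker(f)) = dim(domain) - rank(f).
dim(ker(f)) = 11 - 4 = 7

7


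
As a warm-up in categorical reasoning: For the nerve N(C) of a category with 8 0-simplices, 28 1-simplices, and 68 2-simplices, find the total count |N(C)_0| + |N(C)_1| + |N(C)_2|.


The 2-skeleton of the nerve N(C) consists of simplices in dimensions 0, 1, 2:
  |N(C)_0| = 8 (objects)
  |N(C)_1| = 28 (morphisms)
  |N(C)_2| = 68 (composable pairs)
Total = 8 + 28 + 68 = 104

104


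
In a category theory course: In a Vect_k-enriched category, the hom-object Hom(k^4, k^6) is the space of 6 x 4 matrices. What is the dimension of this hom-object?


In Vect-enriched categories, Hom(k^n, k^m) is the space of m x n matrices.
dim(Hom(k^4, k^6)) = 6 * 4 = 24

24


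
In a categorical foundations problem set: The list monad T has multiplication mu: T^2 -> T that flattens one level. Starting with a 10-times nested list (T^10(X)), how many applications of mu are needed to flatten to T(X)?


Each application of mu: T^2 -> T removes one layer of nesting.
Starting at depth 10 (i.e., T^10(X)), we need to reach T(X).
Number of mu applications = 10 - 1 = 9

9


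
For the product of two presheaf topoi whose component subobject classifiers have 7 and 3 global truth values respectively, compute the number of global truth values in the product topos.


In a product of presheaf topoi E_1 x E_2, the subobject classifier
is Omega = Omega_1 x Omega_2 (componentwise), so
|Omega(top)| = |Omega_1(top_1)| * |Omega_2(top_2)|.
= 7 * 3 = 21.

21


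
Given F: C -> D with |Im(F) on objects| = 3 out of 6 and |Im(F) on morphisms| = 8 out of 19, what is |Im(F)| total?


The image of F consists of distinct objects and distinct morphisms.
|Im(F)| on objects = 3
|Im(F)| on morphisms = 8
Total image cardinality = 3 + 8 = 11

11


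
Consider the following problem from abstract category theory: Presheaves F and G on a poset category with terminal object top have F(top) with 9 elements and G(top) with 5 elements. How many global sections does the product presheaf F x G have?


Global sections of a presheaf on a poset with terminal top satisfy
Gamma(H) ~ H(top). Presheaves admit pointwise products, so
(F x G)(top) = F(top) x G(top) (Cartesian product).
|Gamma(F x G)| = |F(top)| * |G(top)| = 9 * 5 = 45.

45


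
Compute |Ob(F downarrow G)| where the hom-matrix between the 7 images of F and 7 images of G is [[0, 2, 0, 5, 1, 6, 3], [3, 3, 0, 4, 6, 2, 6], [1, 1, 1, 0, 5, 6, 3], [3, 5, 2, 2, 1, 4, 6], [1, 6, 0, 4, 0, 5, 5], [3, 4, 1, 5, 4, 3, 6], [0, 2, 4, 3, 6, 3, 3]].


Objects of (F downarrow G) are triples (a, b, h: F(a)->G(b)).
The count equals the sum of all entries in the hom-matrix.
sum(row 0) = 17
sum(row 1) = 24
sum(row 2) = 17
sum(row 3) = 23
sum(row 4) = 21
sum(row 5) = 26
sum(row 6) = 21
Grand total = 149

149


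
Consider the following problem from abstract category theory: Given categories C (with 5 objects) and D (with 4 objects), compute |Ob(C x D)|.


The product category C x D has objects that are pairs (c, d).
Number of pairs = |Ob(C)| * |Ob(D)| = 5 * 4 = 20

20


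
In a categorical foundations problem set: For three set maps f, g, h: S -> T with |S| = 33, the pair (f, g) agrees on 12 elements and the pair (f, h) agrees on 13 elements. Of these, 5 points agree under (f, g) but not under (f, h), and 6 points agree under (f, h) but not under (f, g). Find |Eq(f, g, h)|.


Eq(f, g, h) is the triple-agreement set: points in S where all three
maps take the same value. Using inclusion-exclusion on the pairwise data:
Pair (f, g) agrees on 12 points; pair (f, h) on 13 points.
Points agreeing under (f, g) but not (f, h) = 5; under (f, h) but not (f, g) = 6.
Triple-agreement = agreement-in-(f, g) minus points that agree under (f, g) but not (f, h):
|Eq(f, g, h)| = 12 - 5 = 7
(cross-check via (f, h): 13 - 6 = 7.)

7


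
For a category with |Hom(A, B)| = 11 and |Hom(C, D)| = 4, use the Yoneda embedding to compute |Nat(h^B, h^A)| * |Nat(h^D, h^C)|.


By the Yoneda lemma, Nat(h^B, h^A) is isomorphic to Hom(A, B),
so |Nat(h^B, h^A)| = |Hom(A, B)| and |Nat(h^D, h^C)| = |Hom(C, D)|.
|Hom(A, B)| = 11, |Hom(C, D)| = 4.
|Nat(h^B, h^A) x Nat(h^D, h^C)| = 11 * 4 = 44

44


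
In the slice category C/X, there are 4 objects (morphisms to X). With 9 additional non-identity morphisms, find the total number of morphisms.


In the slice category C/X, objects are morphisms to X.
Identity morphisms: 4 (one per object of C/X).
Non-identity morphisms: 9.
Total = 4 + 9 = 13

13


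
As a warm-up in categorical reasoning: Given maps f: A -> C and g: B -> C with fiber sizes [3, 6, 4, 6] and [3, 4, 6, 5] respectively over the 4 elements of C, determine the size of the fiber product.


The pullback A x_C B consists of pairs (a, b) with f(a) = g(b).
For each element c in C, the fiber product has |f^-1(c)| * |g^-1(c)| elements.
Summing over C: 3 * 3 + 6 * 4 + 4 * 6 + 6 * 5
= 9 + 24 + 24 + 30 = 87

87


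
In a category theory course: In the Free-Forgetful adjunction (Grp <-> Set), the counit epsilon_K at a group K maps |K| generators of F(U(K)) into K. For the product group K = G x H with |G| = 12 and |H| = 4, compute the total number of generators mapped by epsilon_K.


The counit epsilon_K: F(U(K)) -> K of the Free-Forgetful adjunction
maps |K| generators of F(U(K)) into K. For K = G x H (the product group),
|G x H| = |G| * |H|.
Total generators mapped = 12 * 4 = 48.

48


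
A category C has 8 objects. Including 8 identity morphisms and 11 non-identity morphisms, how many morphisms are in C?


Each object has an identity morphism, giving 8 identities.
Adding the 11 non-identity morphisms:
Total = 8 + 11 = 19

19


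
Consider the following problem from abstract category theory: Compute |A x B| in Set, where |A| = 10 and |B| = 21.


In Set, the product A x B is the Cartesian product.
By the universal property, |A x B| = |A| * |B|.
|A x B| = 10 * 21 = 210

210


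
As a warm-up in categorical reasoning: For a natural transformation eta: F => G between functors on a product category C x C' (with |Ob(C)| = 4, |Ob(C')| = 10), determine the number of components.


A natural transformation eta: F => G assigns one component morphism per
object of the domain category.
The domain is the product category C x C', so
|Ob(C x C')| = |Ob(C)| * |Ob(C')| = 4 * 10 = 40.
Therefore eta has 40 component morphisms.

40


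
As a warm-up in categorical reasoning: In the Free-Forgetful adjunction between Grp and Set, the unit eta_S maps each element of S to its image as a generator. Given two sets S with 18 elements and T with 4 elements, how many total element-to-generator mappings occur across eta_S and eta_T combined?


The unit eta_X: X -> U(F(X)) of the Free-Forgetful adjunction
maps each element of X to a generator of F(X). For X = S + T (disjoint
union in Set), |S + T| = |S| + |T|.
Total mappings = 18 + 4 = 22.

22


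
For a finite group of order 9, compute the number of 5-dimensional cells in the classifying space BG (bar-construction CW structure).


In the bar-construction CW model of BG, the n-cells are indexed by
n-tuples [g_1|...|g_n] of non-identity elements of G (degenerate
simplices with some g_i = e do not contribute cells), so there are
(|G| - 1)^n n-cells.
For dim = 5 with |G| = 9:
cells = (9 - 1)^5 = 8^5 = 32768

32768


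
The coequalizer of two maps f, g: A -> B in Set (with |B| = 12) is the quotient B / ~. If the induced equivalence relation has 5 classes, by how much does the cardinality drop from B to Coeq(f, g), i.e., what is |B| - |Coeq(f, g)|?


The coequalizer Coeq(f, g) = B / ~ has one element per equivalence class.
|B| = 12, |Coeq(f, g)| = 5.
|B| - |Coeq(f, g)| = 12 - 5 = 7.

7


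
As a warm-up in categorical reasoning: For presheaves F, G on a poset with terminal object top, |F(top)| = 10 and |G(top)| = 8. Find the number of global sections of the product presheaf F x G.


Global sections of a presheaf on a poset with terminal top satisfy
Gamma(H) ~ H(top). Presheaves admit pointwise products, so
(F x G)(top) = F(top) x G(top) (Cartesian product).
|Gamma(F x G)| = |F(top)| * |G(top)| = 10 * 8 = 80.

80


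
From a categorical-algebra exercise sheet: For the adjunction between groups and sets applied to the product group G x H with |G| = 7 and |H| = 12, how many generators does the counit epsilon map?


The counit epsilon_K: F(U(K)) -> K of the Free-Forgetful adjunction
maps |K| generators of F(U(K)) into K. For K = G x H (the product group),
|G x H| = |G| * |H|.
Total generators mapped = 7 * 12 = 84.

84


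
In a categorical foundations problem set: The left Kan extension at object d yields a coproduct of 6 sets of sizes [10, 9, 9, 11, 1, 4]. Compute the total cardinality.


Pointwise, the left Kan extension (Lan_F H)(d) is the colimit, indexed
by the comma category (F downarrow d), of H composed with the
projection (F downarrow d) -> C. Here that colimit is given
as a coproduct (disjoint union) of sets, so its cardinality is the
sum of the sizes of the summands.
Coproduct of sets with sizes: 10 + 9 + 9 + 11 + 1 + 4
= 44

44


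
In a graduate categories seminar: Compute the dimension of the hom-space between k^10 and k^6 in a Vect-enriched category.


In Vect-enriched categories, Hom(k^n, k^m) is the space of m x n matrices.
dim(Hom(k^10, k^6)) = 6 * 10 = 60

60


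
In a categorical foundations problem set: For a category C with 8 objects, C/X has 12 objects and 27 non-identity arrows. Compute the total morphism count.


In the slice category C/X, objects are morphisms to X.
Identity morphisms: 12 (one per object of C/X).
Non-identity morphisms: 27.
Total = 12 + 27 = 39

39


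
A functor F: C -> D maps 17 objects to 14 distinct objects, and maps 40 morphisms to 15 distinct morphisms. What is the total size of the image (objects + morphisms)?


The image of F consists of distinct objects and distinct morphisms.
|Im(F)| on objects = 14
|Im(F)| on morphisms = 15
Total image cardinality = 14 + 15 = 29

29


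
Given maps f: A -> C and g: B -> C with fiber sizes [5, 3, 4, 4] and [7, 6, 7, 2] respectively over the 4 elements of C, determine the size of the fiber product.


The pullback A x_C B consists of pairs (a, b) with f(a) = g(b).
For each element c in C, the fiber product has |f^-1(c)| * |g^-1(c)| elements.
Summing over C: 5 * 7 + 3 * 6 + 4 * 7 + 4 * 2
= 35 + 18 + 28 + 8 = 89

89


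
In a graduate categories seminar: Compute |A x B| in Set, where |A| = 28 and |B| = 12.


In Set, the product A x B is the Cartesian product.
By the universal property, |A x B| = |A| * |B|.
|A x B| = 28 * 12 = 336

336


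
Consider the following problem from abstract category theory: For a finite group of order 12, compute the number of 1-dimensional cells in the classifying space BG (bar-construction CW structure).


In the bar-construction CW model of BG, the n-cells are indexed by
n-tuples [g_1|...|g_n] of non-identity elements of G (degenerate
simplices with some g_i = e do not contribute cells), so there are
(|G| - 1)^n n-cells.
For dim = 1 with |G| = 12:
cells = (12 - 1)^1 = 11^1 = 11

11


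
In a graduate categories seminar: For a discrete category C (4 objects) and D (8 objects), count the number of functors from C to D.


A functor from a discrete category C to D is determined by
where each object maps. Each of the 4 objects of C can map
to any of the 8 objects of D independently.
Number of functors = 8^4 = 4096

4096
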